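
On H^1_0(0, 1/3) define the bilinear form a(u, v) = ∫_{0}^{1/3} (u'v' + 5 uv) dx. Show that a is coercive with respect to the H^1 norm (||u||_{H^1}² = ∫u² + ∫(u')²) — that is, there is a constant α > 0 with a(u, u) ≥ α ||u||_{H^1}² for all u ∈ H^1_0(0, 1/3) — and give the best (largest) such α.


α = 1

Coercivity of a(·,·) on H^1_0(0, 1/3) means a(u, u) ≥ α ||u||_{H^1}² for every u ∈ H^1_0.
The interval has length L = 1/3, and Poincaré/coercivity depend only on L. Here a(u, u) = ∫(u')² + (5)·∫u².
Here c = 5 ≥ 1, so a(u,u) = ∫(u')² + c∫u² ≥ ∫(u')² + ∫u² = ||u||_{H^1}², i.e. α = 1 works. No larger α is possible: a(u,u) ≥ α||u||_{H^1}² means (1−α)∫(u')² ≥ (α−c)∫u², and for the modes u_n = sin(nπ(x−x₀)/L) (x₀ the left endpoint) one has ∫u_n²/∫(u_n')² = (L/(nπ))² → 0, so a(u_n,u_n)/||u_n||_{H^1}² → 1. Hence the optimal constant is α = 1.
Therefore α = 1.


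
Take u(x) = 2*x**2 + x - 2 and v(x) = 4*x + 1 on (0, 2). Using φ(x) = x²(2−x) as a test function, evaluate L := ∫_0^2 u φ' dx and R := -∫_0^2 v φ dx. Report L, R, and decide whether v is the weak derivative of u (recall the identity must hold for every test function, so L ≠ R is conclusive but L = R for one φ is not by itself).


LHS = -116/15, RHS = -116/15. Yes, v = u' weakly.

u(x) = 2*x**2 + x - 2, classical derivative u'(x) = 4*x + 1.
φ(x) = x²(2−x), so φ'(x) = x*(4 - 3*x).
Note φ(0) = φ(2) = 0, so the boundary term u·φ vanishes.
LHS = ∫_0^2 u(x) φ'(x) dx = ∫_0^2 (-6*x^4 + 5*x^3 + 10*x^2 - 8*x) dx. Term by term:
  ∫_0^2 -6*x^4 dx = -192/5;  ∫_0^2 5*x^3 dx = 20;  ∫_0^2 10*x^2 dx = 80/3;
  ∫_0^2 -8*x dx = -16.
Sum: -192/5 + 20 + 80/3 − 16 = -116/15.
So LHS = -116/15.
∫_0^2 v(x) φ(x) dx = ∫_0^2 (-4*x^4 + 7*x^3 + 2*x^2) dx. Term by term:
  ∫_0^2 -4*x^4 dx = -128/5;  ∫_0^2 7*x^3 dx = 28;  ∫_0^2 2*x^2 dx = 16/3.
Sum: -128/5 + 28 + 16/3 = 116/15.
So RHS = -∫_0^2 v(x) φ(x) dx = -116/15.
LHS = RHS, so the identity holds for this test φ.
Moreover u is smooth here and v(x) = u'(x) = 4*x + 1 pointwise, so the identity holds for every test function. Hence v is the weak derivative of u.


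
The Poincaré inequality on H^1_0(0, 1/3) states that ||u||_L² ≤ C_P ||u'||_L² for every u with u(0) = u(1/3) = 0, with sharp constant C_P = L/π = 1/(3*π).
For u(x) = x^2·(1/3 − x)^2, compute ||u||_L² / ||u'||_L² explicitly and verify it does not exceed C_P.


||u||_L² / ||u'||_L² = sqrt(3)/18 < C_P = 1/(3*π).

u(x) = x^2·(1/3 − x)^2, so u'(x) = 2*x*(3*x - 1)*(6*x - 1)/9.
u(x) = x^2·(1/3 − x)^2 vanishes at x = 0 and x = 1/3, so u ∈ H^1_0(0, 1/3). Differentiate via the product rule and integrate the resulting polynomials term by term.
  ∫_0^1/3 u² dx = ∫_0^1/3 (x^8 - 4*x^7/3 + 2*x^6/3 - 4*x^5/27 + x^4/81) dx. Term by term:
    ∫_0^1/3 x^8 dx = 1/177147;  ∫_0^1/3 -4*x^7/3 dx = -1/39366;  ∫_0^1/3 2*x^6/3 dx = 2/45927;
    ∫_0^1/3 -4*x^5/27 dx = -2/59049;  ∫_0^1/3 x^4/81 dx = 1/98415.
  Sum: 1/177147 − 1/39366 + 2/45927 − 2/59049 + 1/98415 = 1/12400290.
  ∫_0^1/3 (u')² dx = ∫_0^1/3 (16*x^6 - 16*x^5 + 52*x^4/9 - 8*x^3/9 + 4*x^2/81) dx. Term by term:
    ∫_0^1/3 16*x^6 dx = 16/15309;  ∫_0^1/3 -16*x^5 dx = -8/2187;  ∫_0^1/3 52*x^4/9 dx = 52/10935;
    ∫_0^1/3 -8*x^3/9 dx = -2/729;  ∫_0^1/3 4*x^2/81 dx = 4/6561.
  Sum: 16/15309 − 8/2187 + 52/10935 − 2/729 + 4/6561 = 2/229635.
∫_0^1/3 u² dx = 1/12400290, so ||u||_L² = sqrt(210)/51030.
∫_0^1/3 (u')² dx = 2/229635, so ||u'||_L² = sqrt(70)/2835.
Ratio ||u||_L² / ||u'||_L² = sqrt(3)/18.
Sharp Poincaré constant on H^1_0(0, 1/3) is C_P = L/π = 1/(3*π), achieved by sin(3*π·x).
A polynomial bump cannot attain the sharp Poincaré constant (only the first sine eigenfunction does), so the ratio is strictly less than C_P, consistent with ||u||_L² ≤ C_P ||u'||_L².


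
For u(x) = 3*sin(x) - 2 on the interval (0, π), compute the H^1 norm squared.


||u||_{H^1(0,π)}^2 = -24 + 13*π

u'(x) = 3*cos(x).
Expand u² and (u')² and integrate term by term on (0, π), using: for integers n ≥ 1, ∫_0^π sin²(nx) dx = ∫_0^π cos²(nx) dx = π/2; for n ≠ n', ∫_0^π sin(nx)sin(n'x) dx = ∫_0^π cos(nx)cos(n'x) dx = 0; and by product-to-sum, ∫_0^π sin(nx)cos(n'x) dx = ½∫_0^π [sin((n+n')x) + sin((n−n')x)] dx, which is 0 when n+n' is even and 2n/(n²−n'²) when n+n' is odd (it need not vanish on (0, π)). For the constant mode: ∫_0^π 1 dx = π, ∫_0^π cos(nx) dx = 0, ∫_0^π sin(nx) dx = (1−(−1)^n)/n.
  u² squared terms: (-2)²·∫1 dx = 4·π = 4*π;  (3)²·∫sin(x)² dx = 9·π/2 = 9*π/2.
  u² cross terms: 2·(-2)·(3)·∫1·sin(x) dx = -12·(2) = -24.
  So ∫_0^π u² dx = 4*π + 9*π/2 − 24 = -24 + 17*π/2.
  (u')² squared terms: (3)²·∫cos(x)² dx = 9·π/2 = 9*π/2.
  So ∫_0^π (u')² dx = 9*π/2.
||u||_{H^1}^2 = (-24 + 17*π/2) + (9*π/2) = -24 + 13*π.


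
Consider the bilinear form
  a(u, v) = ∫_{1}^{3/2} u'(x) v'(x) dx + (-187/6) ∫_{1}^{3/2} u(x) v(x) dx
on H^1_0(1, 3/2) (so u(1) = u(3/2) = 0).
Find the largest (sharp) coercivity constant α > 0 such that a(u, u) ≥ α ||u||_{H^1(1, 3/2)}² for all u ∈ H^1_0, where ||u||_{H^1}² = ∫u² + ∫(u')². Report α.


α = (-187 + 24*π^2)/(6*(1 + 4*π^2))

Coercivity of a(·,·) on H^1_0(1, 3/2) means a(u, u) ≥ α ||u||_{H^1}² for every u ∈ H^1_0.
The interval has length L = 1/2, and Poincaré/coercivity depend only on L. Here a(u, u) = ∫(u')² + (-187/6)·∫u².
Here c = -187/6 < 0 with |c| < (π/L)² = 4*π^2, so coercivity still holds. The condition a(u,u) ≥ α||u||_{H^1}² reads (1−α)∫(u')² ≥ (α−c)∫u². Any admissible α is ≤ 1 (rapidly oscillating u have ∫u²/∫(u')² → 0), and α = 1 would force 0 ≥ (1−c)∫u², impossible since c < 1; so 1−α > 0. By the sharp Poincaré inequality on H^1_0 of an interval of length L, ∫(u')² ≥ (π/L)²∫u² with equality for the first sine mode sin(π(x−x₀)/L) (x₀ the left endpoint), so the inequality holds for all u iff (1−α)(π/L)² ≥ α − c, i.e. α ≤ ((π/L)² + c)/((π/L)² + 1) = (1 + c(L/π)²)/(1 + (L/π)²). (Direct route, valid since c ≤ 0: Poincaré gives c∫u² ≥ c(L/π)²∫(u')², so a(u,u) ≥ (1 + c(L/π)²)∫(u')², while ||u||_{H^1}² ≤ (1 + (L/π)²)∫(u')²; dividing yields the same α.) With (π/L)² = 4*π^2 and c = -187/6, the largest admissible constant is α = ((π/L)² + c)/((π/L)² + 1).
Simplifying, α = (-187 + 24*π^2)/(6*(1 + 4*π^2)).


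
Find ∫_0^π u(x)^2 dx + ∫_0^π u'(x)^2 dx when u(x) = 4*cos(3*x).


||u||_{H^1(0,π)}^2 = 80*π

u'(x) = -12*sin(3*x).
Expand u² and (u')² and integrate term by term on (0, π), using: for integers n ≥ 1, ∫_0^π sin²(nx) dx = ∫_0^π cos²(nx) dx = π/2; for n ≠ n', ∫_0^π sin(nx)sin(n'x) dx = ∫_0^π cos(nx)cos(n'x) dx = 0; and by product-to-sum, ∫_0^π sin(nx)cos(n'x) dx = ½∫_0^π [sin((n+n')x) + sin((n−n')x)] dx, which is 0 when n+n' is even and 2n/(n²−n'²) when n+n' is odd (it need not vanish on (0, π)).
  u² squared terms: (4)²·∫cos(3x)² dx = 16·π/2 = 8*π.
  So ∫_0^π u² dx = 8*π.
  (u')² squared terms: (-12)²·∫sin(3x)² dx = 144·π/2 = 72*π.
  So ∫_0^π (u')² dx = 72*π.
||u||_{H^1}^2 = (8*π) + (72*π) = 80*π.


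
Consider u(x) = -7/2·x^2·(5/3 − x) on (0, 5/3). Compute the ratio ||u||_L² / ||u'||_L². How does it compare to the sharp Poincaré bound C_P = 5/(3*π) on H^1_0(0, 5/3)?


||u||_L² / ||u'||_L² = 5*sqrt(14)/42 < C_P = 5/(3*π).

u(x) = -7/2·x^2·(5/3 − x), so u'(x) = 7*x*(9*x - 10)/6.
u(x) = -7/2·x^2·(5/3 − x) vanishes at x = 0 and x = 5/3, so u ∈ H^1_0(0, 5/3). Differentiate via the product rule and integrate the resulting polynomials term by term.
  ∫_0^5/3 u² dx = ∫_0^5/3 (49*x^6/4 - 245*x^5/6 + 1225*x^4/36) dx. Term by term:
    ∫_0^5/3 49*x^6/4 dx = 546875/8748;  ∫_0^5/3 -245*x^5/6 dx = -3828125/26244;  ∫_0^5/3 1225*x^4/36 dx = 765625/8748.
  Sum: 546875/8748 − 3828125/26244 + 765625/8748 = 109375/26244.
  ∫_0^5/3 (u')² dx = ∫_0^5/3 (441*x^4/4 - 245*x^3 + 1225*x^2/9) dx. Term by term:
    ∫_0^5/3 441*x^4/4 dx = 30625/108;  ∫_0^5/3 -245*x^3 dx = -153125/324;  ∫_0^5/3 1225*x^2/9 dx = 153125/729.
  Sum: 30625/108 − 153125/324 + 153125/729 = 30625/1458.
∫_0^5/3 u² dx = 109375/26244, so ||u||_L² = 125*sqrt(7)/162.
∫_0^5/3 (u')² dx = 30625/1458, so ||u'||_L² = 175*sqrt(2)/54.
Ratio ||u||_L² / ||u'||_L² = 5*sqrt(14)/42.
Sharp Poincaré constant on H^1_0(0, 5/3) is C_P = L/π = 5/(3*π), achieved by sin(3*π/5·x).
A polynomial bump cannot attain the sharp Poincaré constant (only the first sine eigenfunction does), so the ratio is strictly less than C_P, consistent with ||u||_L² ≤ C_P ||u'||_L².


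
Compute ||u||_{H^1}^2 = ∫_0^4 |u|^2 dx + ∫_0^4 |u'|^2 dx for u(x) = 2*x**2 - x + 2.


||u||_{H^1}^2 = 15308/15

The H^1 norm (squared) on an interval (0, L) is
  ||u||_{H^1}^2 = ∫_0^L u(x)^2 dx + ∫_0^L u'(x)^2 dx.
Compute u'(x) = 4*x - 1.
Then u(x)^2 = 4*x**4 - 4*x**3 + 9*x**2 - 4*x + 4 and u'(x)^2 = 16*x**2 - 8*x + 1.
Integrate each monomial from 0 to 4 using ∫_0^4 c·x^n dx = c·4^(n+1)/(n+1):
  ∫_0^4 u(x)^2 dx = ∫_0^4 (4*x^4 - 4*x^3 + 9*x^2 - 4*x + 4) dx. Term by term:
    ∫_0^4 4*x^4 dx = 4096/5;  ∫_0^4 -4*x^3 dx = -256;  ∫_0^4 9*x^2 dx = 192;
    ∫_0^4 -4*x dx = -32;  ∫_0^4 4 dx = 16.
  Sum: 4096/5 − 256 + 192 − 32 + 16 = 3696/5.
  ∫_0^4 u'(x)^2 dx = ∫_0^4 (16*x^2 - 8*x + 1) dx. Term by term:
    ∫_0^4 16*x^2 dx = 1024/3;  ∫_0^4 -8*x dx = -64;  ∫_0^4 1 dx = 4.
  Sum: 1024/3 − 64 + 4 = 844/3.
Adding: ||u||_{H^1}^2 = 3696/5 + 844/3 = 15308/15.


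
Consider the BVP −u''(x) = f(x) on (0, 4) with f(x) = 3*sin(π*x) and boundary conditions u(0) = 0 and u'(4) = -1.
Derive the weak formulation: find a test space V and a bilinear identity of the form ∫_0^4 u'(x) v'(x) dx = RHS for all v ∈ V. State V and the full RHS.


V = {v ∈ H^1(0, 4) : v(0) = 0} (test functions vanish at x = 0 where u is specified); weak form: ∫_0^4 u'v' dx = ∫_0^4 (3*sin(π*x)) v dx − v(4) for all v ∈ V.

Multiply both sides by a test function v and integrate from 0 to 4:
  ∫_0^4 −u''(x) v(x) dx = ∫_0^4 f(x) v(x) dx.
Integrate the LHS by parts once:
  ∫_0^4 −u'' v dx = −[u'(x) v(x)]_0^4 + ∫_0^4 u'(x) v'(x) dx.
Thus ∫_0^4 u'(x) v'(x) dx = ∫_0^4 f(x) v(x) dx + [u'(x) v(x)]_0^4.
Choose V so that boundary terms are either known or forced to vanish.
Mixed BC: u(0) = 0 (Dirichlet) and u'(4) = -1 (Neumann). Define V = {v ∈ H^1(0, 4) : v(0) = 0}. Then [u' v]_0^4 = u'(4)·v(4) − u'(0)·0 = − v(4).
Weak formulation: find u (satisfying any essential BC) such that ∫_0^4 u'(x) v'(x) dx = ∫_0^4 f v dx − v(4) for all v ∈ V (Dirichlet at 0 absorbed into V; Neumann datum at x = 4 contributes the boundary term).
Substituting f(x) = 3*sin(π*x), the right-hand side is ∫_0^4 (3*sin(π*x)) v dx − v(4).


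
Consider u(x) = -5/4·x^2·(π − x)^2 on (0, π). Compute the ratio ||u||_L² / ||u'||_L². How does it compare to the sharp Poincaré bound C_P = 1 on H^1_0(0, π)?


||u||_L² / ||u'||_L² = sqrt(3)*π/6 < C_P = 1.

u(x) = -5/4·x^2·(π − x)^2, so u'(x) = 5*x*(x*(π - x) - (x - π)^2)/2.
u(x) = -5/4·x^2·(π − x)^2 vanishes at x = 0 and x = π, so u ∈ H^1_0(0, π). Differentiate via the product rule and integrate the resulting polynomials term by term.
  ∫_0^π u² dx = ∫_0^π (25*x^8/16 - 25*π*x^7/4 + 75*π^2*x^6/8 - 25*π^3*x^5/4 + 25*π^4*x^4/16) dx. Term by term:
    ∫_0^π 25*x^8/16 dx = 25*π^9/144;  ∫_0^π -25*π*x^7/4 dx = -25*π^9/32;  ∫_0^π 75*π^2*x^6/8 dx = 75*π^9/56;
    ∫_0^π -25*π^3*x^5/4 dx = -25*π^9/24;  ∫_0^π 25*π^4*x^4/16 dx = 5*π^9/16.
  Sum: 25*π^9/144 − 25*π^9/32 + 75*π^9/56 − 25*π^9/24 + 5*π^9/16 = 5*π^9/2016.
  ∫_0^π (u')² dx = ∫_0^π (25*x^6 - 75*π*x^5 + 325*π^2*x^4/4 - 75*π^3*x^3/2 + 25*π^4*x^2/4) dx. Term by term:
    ∫_0^π 25*x^6 dx = 25*π^7/7;  ∫_0^π -75*π*x^5 dx = -25*π^7/2;  ∫_0^π 325*π^2*x^4/4 dx = 65*π^7/4;
    ∫_0^π -75*π^3*x^3/2 dx = -75*π^7/8;  ∫_0^π 25*π^4*x^2/4 dx = 25*π^7/12.
  Sum: 25*π^7/7 − 25*π^7/2 + 65*π^7/4 − 75*π^7/8 + 25*π^7/12 = 5*π^7/168.
∫_0^π u² dx = 5*π^9/2016, so ||u||_L² = sqrt(70)*π^(9/2)/168.
∫_0^π (u')² dx = 5*π^7/168, so ||u'||_L² = sqrt(210)*π^(7/2)/84.
Ratio ||u||_L² / ||u'||_L² = sqrt(3)*π/6.
Sharp Poincaré constant on H^1_0(0, π) is C_P = L/π = 1, achieved by sin(x).
A polynomial bump cannot attain the sharp Poincaré constant (only the first sine eigenfunction does), so the ratio is strictly less than C_P, consistent with ||u||_L² ≤ C_P ||u'||_L².


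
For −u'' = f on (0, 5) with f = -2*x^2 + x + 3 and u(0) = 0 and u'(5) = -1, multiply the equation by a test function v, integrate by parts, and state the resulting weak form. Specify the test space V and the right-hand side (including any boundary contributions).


V = {v ∈ H^1(0, 5) : v(0) = 0} (test functions vanish at x = 0 where u is specified); weak form: ∫_0^5 u'v' dx = ∫_0^5 (-2*x^2 + x + 3) v dx − v(5) for all v ∈ V.

Multiply both sides by a test function v and integrate from 0 to 5:
  ∫_0^5 −u''(x) v(x) dx = ∫_0^5 f(x) v(x) dx.
Integrate the LHS by parts once:
  ∫_0^5 −u'' v dx = −[u'(x) v(x)]_0^5 + ∫_0^5 u'(x) v'(x) dx.
Thus ∫_0^5 u'(x) v'(x) dx = ∫_0^5 f(x) v(x) dx + [u'(x) v(x)]_0^5.
Choose V so that boundary terms are either known or forced to vanish.
Mixed BC: u(0) = 0 (Dirichlet) and u'(5) = -1 (Neumann). Define V = {v ∈ H^1(0, 5) : v(0) = 0}. Then [u' v]_0^5 = u'(5)·v(5) − u'(0)·0 = − v(5).
Weak formulation: find u (satisfying any essential BC) such that ∫_0^5 u'(x) v'(x) dx = ∫_0^5 f v dx − v(5) for all v ∈ V (Dirichlet at 0 absorbed into V; Neumann datum at x = 5 contributes the boundary term).
Substituting f(x) = -2*x^2 + x + 3, the right-hand side is ∫_0^5 (-2*x^2 + x + 3) v dx − v(5).


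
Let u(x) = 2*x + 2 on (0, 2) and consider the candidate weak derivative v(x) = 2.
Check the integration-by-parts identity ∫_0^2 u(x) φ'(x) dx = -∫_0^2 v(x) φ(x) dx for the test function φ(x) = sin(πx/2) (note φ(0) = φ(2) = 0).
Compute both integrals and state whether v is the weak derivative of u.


LHS = -8/π, RHS = -8/π. Yes, v = u' weakly.

u(x) = 2*x + 2, classical derivative u'(x) = 2.
φ(x) = sin(πx/2), so φ'(x) = π*cos(π*x/2)/2.
Note φ(0) = φ(2) = 0, so the boundary term u·φ vanishes.
LHS = ∫_0^2 u(x) φ'(x) dx = ∫_0^2 (π*x*cos(π*x/2) + π*cos(π*x/2)) dx. Term by term:
  ∫_0^2 π*cos(π*x/2) dx = 0;  ∫_0^2 π*x*cos(π*x/2) dx = -8/π.
Sum: 0 − 8/π = -8/π.
So LHS = -8/π.
∫_0^2 v(x) φ(x) dx = ∫_0^2 (2*sin(π*x/2)) dx. Term by term:
  ∫_0^2 2*sin(π*x/2) dx = 8/π.
So RHS = -∫_0^2 v(x) φ(x) dx = -8/π.
LHS = RHS, so the identity holds for this test φ.
Moreover u is smooth here and v(x) = u'(x) = 2 pointwise, so the identity holds for every test function. Hence v is the weak derivative of u.


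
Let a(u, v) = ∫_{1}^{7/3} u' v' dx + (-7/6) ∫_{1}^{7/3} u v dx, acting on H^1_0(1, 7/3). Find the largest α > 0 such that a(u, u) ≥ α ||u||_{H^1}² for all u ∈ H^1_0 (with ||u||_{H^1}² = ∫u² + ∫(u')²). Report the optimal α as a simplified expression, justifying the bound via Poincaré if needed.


α = (-56 + 27*π^2)/(3*(16 + 9*π^2))

Coercivity of a(·,·) on H^1_0(1, 7/3) means a(u, u) ≥ α ||u||_{H^1}² for every u ∈ H^1_0.
The interval has length L = 4/3, and Poincaré/coercivity depend only on L. Here a(u, u) = ∫(u')² + (-7/6)·∫u².
Here c = -7/6 < 0 with |c| < (π/L)² = 9*π^2/16, so coercivity still holds. The condition a(u,u) ≥ α||u||_{H^1}² reads (1−α)∫(u')² ≥ (α−c)∫u². Any admissible α is ≤ 1 (rapidly oscillating u have ∫u²/∫(u')² → 0), and α = 1 would force 0 ≥ (1−c)∫u², impossible since c < 1; so 1−α > 0. By the sharp Poincaré inequality on H^1_0 of an interval of length L, ∫(u')² ≥ (π/L)²∫u² with equality for the first sine mode sin(π(x−x₀)/L) (x₀ the left endpoint), so the inequality holds for all u iff (1−α)(π/L)² ≥ α − c, i.e. α ≤ ((π/L)² + c)/((π/L)² + 1) = (1 + c(L/π)²)/(1 + (L/π)²). (Direct route, valid since c ≤ 0: Poincaré gives c∫u² ≥ c(L/π)²∫(u')², so a(u,u) ≥ (1 + c(L/π)²)∫(u')², while ||u||_{H^1}² ≤ (1 + (L/π)²)∫(u')²; dividing yields the same α.) With (π/L)² = 9*π^2/16 and c = -7/6, the largest admissible constant is α = ((π/L)² + c)/((π/L)² + 1).
Simplifying, α = (-56 + 27*π^2)/(3*(16 + 9*π^2)).


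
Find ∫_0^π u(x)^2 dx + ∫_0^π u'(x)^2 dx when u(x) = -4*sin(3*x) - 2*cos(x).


||u||_{H^1(0,π)}^2 = 84*π

u'(x) = 2*sin(x) - 12*cos(3*x).
Expand u² and (u')² and integrate term by term on (0, π), using: for integers n ≥ 1, ∫_0^π sin²(nx) dx = ∫_0^π cos²(nx) dx = π/2; for n ≠ n', ∫_0^π sin(nx)sin(n'x) dx = ∫_0^π cos(nx)cos(n'x) dx = 0; and by product-to-sum, ∫_0^π sin(nx)cos(n'x) dx = ½∫_0^π [sin((n+n')x) + sin((n−n')x)] dx, which is 0 when n+n' is even and 2n/(n²−n'²) when n+n' is odd (it need not vanish on (0, π)).
  u² squared terms: (-4)²·∫sin(3x)² dx = 16·π/2 = 8*π;  (-2)²·∫cos(x)² dx = 4·π/2 = 2*π.
  u² cross terms: 2·(-4)·(-2)·∫sin(3x)·cos(x) dx = 16·(0) = 0.
  So ∫_0^π u² dx = 8*π + 2*π + 0 = 10*π.
  (u')² squared terms: (-12)²·∫cos(3x)² dx = 144·π/2 = 72*π;  (2)²·∫sin(x)² dx = 4·π/2 = 2*π.
  (u')² cross terms: 2·(-12)·(2)·∫cos(3x)·sin(x) dx = -48·(0) = 0.
  So ∫_0^π (u')² dx = 72*π + 2*π + 0 = 74*π.
||u||_{H^1}^2 = (10*π) + (74*π) = 84*π.


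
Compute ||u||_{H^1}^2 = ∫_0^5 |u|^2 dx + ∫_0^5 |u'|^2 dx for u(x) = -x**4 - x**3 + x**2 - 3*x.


||u||_{H^1}^2 = 140394665/252

The H^1 norm (squared) on an interval (0, L) is
  ||u||_{H^1}^2 = ∫_0^L u(x)^2 dx + ∫_0^L u'(x)^2 dx.
Compute u'(x) = -4*x**3 - 3*x**2 + 2*x - 3.
Then u(x)^2 = x**8 + 2*x**7 - x**6 + 4*x**5 + 7*x**4 - 6*x**3 + 9*x**2 and u'(x)^2 = 16*x**6 + 24*x**5 - 7*x**4 + 12*x**3 + 22*x**2 - 12*x + 9.
Integrate each monomial from 0 to 5 using ∫_0^5 c·x^n dx = c·5^(n+1)/(n+1):
  ∫_0^5 u(x)^2 dx = ∫_0^5 (x^8 + 2*x^7 - x^6 + 4*x^5 + 7*x^4 - 6*x^3 + 9*x^2) dx. Term by term:
    ∫_0^5 x^8 dx = 1953125/9;  ∫_0^5 2*x^7 dx = 390625/4;  ∫_0^5 -x^6 dx = -78125/7;
    ∫_0^5 4*x^5 dx = 31250/3;  ∫_0^5 7*x^4 dx = 4375;  ∫_0^5 -6*x^3 dx = -1875/2;
    ∫_0^5 9*x^2 dx = 375.
  Sum: 1953125/9 + 390625/4 − 78125/7 + 31250/3 + 4375 − 1875/2 + 375 = 80070125/252.
  ∫_0^5 u'(x)^2 dx = ∫_0^5 (16*x^6 + 24*x^5 - 7*x^4 + 12*x^3 + 22*x^2 - 12*x + 9) dx. Term by term:
    ∫_0^5 16*x^6 dx = 1250000/7;  ∫_0^5 24*x^5 dx = 62500;  ∫_0^5 -7*x^4 dx = -4375;
    ∫_0^5 12*x^3 dx = 1875;  ∫_0^5 22*x^2 dx = 2750/3;  ∫_0^5 -12*x dx = -150;
    ∫_0^5 9 dx = 45.
  Sum: 1250000/7 + 62500 − 4375 + 1875 + 2750/3 − 150 + 45 = 5027045/21.
Adding: ||u||_{H^1}^2 = 80070125/252 + 5027045/21 = 140394665/252.


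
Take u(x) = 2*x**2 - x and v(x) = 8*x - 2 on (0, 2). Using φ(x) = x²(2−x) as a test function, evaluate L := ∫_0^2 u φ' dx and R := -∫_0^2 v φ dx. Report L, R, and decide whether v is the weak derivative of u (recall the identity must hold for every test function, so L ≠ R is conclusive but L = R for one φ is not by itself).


LHS = -76/15, RHS = -152/15. No, v is not the weak derivative of u.

u(x) = 2*x**2 - x, classical derivative u'(x) = 4*x - 1.
φ(x) = x²(2−x), so φ'(x) = x*(4 - 3*x).
Note φ(0) = φ(2) = 0, so the boundary term u·φ vanishes.
LHS = ∫_0^2 u(x) φ'(x) dx = ∫_0^2 (-6*x^4 + 11*x^3 - 4*x^2) dx. Term by term:
  ∫_0^2 -6*x^4 dx = -192/5;  ∫_0^2 11*x^3 dx = 44;  ∫_0^2 -4*x^2 dx = -32/3.
Sum: -192/5 + 44 − 32/3 = -76/15.
So LHS = -76/15.
∫_0^2 v(x) φ(x) dx = ∫_0^2 (-8*x^4 + 18*x^3 - 4*x^2) dx. Term by term:
  ∫_0^2 -8*x^4 dx = -256/5;  ∫_0^2 18*x^3 dx = 72;  ∫_0^2 -4*x^2 dx = -32/3.
Sum: -256/5 + 72 − 32/3 = 152/15.
So RHS = -∫_0^2 v(x) φ(x) dx = -152/15.
LHS − RHS = 76/15 ≠ 0, so the identity fails.
(For a valid weak derivative the identity must hold for EVERY test function, in particular this one. The failure shows v is NOT the weak derivative of u.)
Correct weak derivative would be u'(x) = 4*x - 1.


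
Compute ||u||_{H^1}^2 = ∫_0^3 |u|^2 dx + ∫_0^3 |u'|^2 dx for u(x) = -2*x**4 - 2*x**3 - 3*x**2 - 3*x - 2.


||u||_{H^1}^2 = 4672947/70

The H^1 norm (squared) on an interval (0, L) is
  ||u||_{H^1}^2 = ∫_0^L u(x)^2 dx + ∫_0^L u'(x)^2 dx.
Compute u'(x) = -8*x**3 - 6*x**2 - 6*x - 3.
Then u(x)^2 = 4*x**8 + 8*x**7 + 16*x**6 + 24*x**5 + 29*x**4 + 26*x**3 + 21*x**2 + 12*x + 4 and u'(x)^2 = 64*x**6 + 96*x**5 + 132*x**4 + 120*x**3 + 72*x**2 + 36*x + 9.
Integrate each monomial from 0 to 3 using ∫_0^3 c·x^n dx = c·3^(n+1)/(n+1):
  ∫_0^3 u(x)^2 dx = ∫_0^3 (4*x^8 + 8*x^7 + 16*x^6 + 24*x^5 + 29*x^4 + 26*x^3 + 21*x^2 + 12*x + 4) dx. Term by term:
    ∫_0^3 4*x^8 dx = 8748;  ∫_0^3 8*x^7 dx = 6561;  ∫_0^3 16*x^6 dx = 34992/7;
    ∫_0^3 24*x^5 dx = 2916;  ∫_0^3 29*x^4 dx = 7047/5;  ∫_0^3 26*x^3 dx = 1053/2;
    ∫_0^3 21*x^2 dx = 189;  ∫_0^3 12*x dx = 54;  ∫_0^3 4 dx = 12.
  Sum: 8748 + 6561 + 34992/7 + 2916 + 7047/5 + 1053/2 + 189 + 54 + 12 = 1779033/70.
  ∫_0^3 u'(x)^2 dx = ∫_0^3 (64*x^6 + 96*x^5 + 132*x^4 + 120*x^3 + 72*x^2 + 36*x + 9) dx. Term by term:
    ∫_0^3 64*x^6 dx = 139968/7;  ∫_0^3 96*x^5 dx = 11664;  ∫_0^3 132*x^4 dx = 32076/5;
    ∫_0^3 120*x^3 dx = 2430;  ∫_0^3 72*x^2 dx = 648;  ∫_0^3 36*x dx = 162;
    ∫_0^3 9 dx = 27.
  Sum: 139968/7 + 11664 + 32076/5 + 2430 + 648 + 162 + 27 = 1446957/35.
Adding: ||u||_{H^1}^2 = 1779033/70 + 1446957/35 = 4672947/70.


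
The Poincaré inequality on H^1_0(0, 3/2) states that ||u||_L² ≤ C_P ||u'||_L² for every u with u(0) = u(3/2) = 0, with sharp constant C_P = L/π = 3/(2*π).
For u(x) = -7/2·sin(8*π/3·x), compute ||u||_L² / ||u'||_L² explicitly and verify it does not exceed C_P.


||u||_L² / ||u'||_L² = 3/(8*π) < C_P = 3/(2*π).

u(x) = -7/2·sin(8*π/3·x), so u'(x) = -28*π*cos(8*π*x/3)/3.
Writing u(x) = A·sin(kπx/L) with A = -7/2 and k = 4, use ∫_0^L sin²(kπx/L) dx = L/2 and ∫_0^L cos²(kπx/L) dx = L/2.
u² = 49/4·sin²(8*π/3·x) and (u')² = 784*π^2/9·cos²(8*π/3·x), and each of sin², cos² integrates to L/2 = 3/4 over (0, 3/2).
∫_0^3/2 u² dx = 147/16, so ||u||_L² = 7*sqrt(3)/4.
∫_0^3/2 (u')² dx = 196*π^2/3, so ||u'||_L² = 14*sqrt(3)*π/3.
Ratio ||u||_L² / ||u'||_L² = 3/(8*π).
Sharp Poincaré constant on H^1_0(0, 3/2) is C_P = L/π = 3/(2*π), achieved by sin(2*π/3·x).
This is the k = 4 harmonic; the ratio L/(kπ) is strictly less than C_P = L/π, consistent with the sharp inequality ||u||_L² ≤ C_P ||u'||_L².


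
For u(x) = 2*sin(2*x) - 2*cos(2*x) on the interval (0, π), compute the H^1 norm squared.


||u||_{H^1(0,π)}^2 = 20*π

u'(x) = 4*sin(2*x) + 4*cos(2*x).
Expand u² and (u')² and integrate term by term on (0, π), using: for integers n ≥ 1, ∫_0^π sin²(nx) dx = ∫_0^π cos²(nx) dx = π/2; for n ≠ n', ∫_0^π sin(nx)sin(n'x) dx = ∫_0^π cos(nx)cos(n'x) dx = 0; and by product-to-sum, ∫_0^π sin(nx)cos(n'x) dx = ½∫_0^π [sin((n+n')x) + sin((n−n')x)] dx, which is 0 when n+n' is even and 2n/(n²−n'²) when n+n' is odd (it need not vanish on (0, π)).
  u² squared terms: (-2)²·∫cos(2x)² dx = 4·π/2 = 2*π;  (2)²·∫sin(2x)² dx = 4·π/2 = 2*π.
  u² cross terms: 2·(-2)·(2)·∫cos(2x)·sin(2x) dx = -8·(0) = 0.
  So ∫_0^π u² dx = 2*π + 2*π + 0 = 4*π.
  (u')² squared terms: (4)²·∫cos(2x)² dx = 16·π/2 = 8*π;  (4)²·∫sin(2x)² dx = 16·π/2 = 8*π.
  (u')² cross terms: 2·(4)·(4)·∫cos(2x)·sin(2x) dx = 32·(0) = 0.
  So ∫_0^π (u')² dx = 8*π + 8*π + 0 = 16*π.
||u||_{H^1}^2 = (4*π) + (16*π) = 20*π.


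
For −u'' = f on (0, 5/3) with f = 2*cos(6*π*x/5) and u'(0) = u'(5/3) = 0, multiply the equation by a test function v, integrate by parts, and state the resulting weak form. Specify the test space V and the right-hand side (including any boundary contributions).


V = H^1(0, 5/3) (no boundary constraint on v; u is determined up to an additive constant); weak form: ∫_0^5/3 u'v' dx = ∫_0^5/3 (2*cos(6*π*x/5)) v dx for all v ∈ V.

Multiply both sides by a test function v and integrate from 0 to 5/3:
  ∫_0^5/3 −u''(x) v(x) dx = ∫_0^5/3 f(x) v(x) dx.
Integrate the LHS by parts once:
  ∫_0^5/3 −u'' v dx = −[u'(x) v(x)]_0^5/3 + ∫_0^5/3 u'(x) v'(x) dx.
Thus ∫_0^5/3 u'(x) v'(x) dx = ∫_0^5/3 f(x) v(x) dx + [u'(x) v(x)]_0^5/3.
Choose V so that boundary terms are either known or forced to vanish.
u has homogeneous Neumann: u'(0) = u'(5/3) = 0. So [u' v]_0^5/3 = 0·v(5/3) − 0·v(0) = 0 for any v; take V = H^1(0, 5/3).
Weak formulation: find u (satisfying any essential BC) such that ∫_0^5/3 u'(x) v'(x) dx = ∫_0^5/3 f v dx for all v ∈ V (homogeneous Neumann, so boundary terms vanish).
Substituting f(x) = 2*cos(6*π*x/5), the right-hand side is ∫_0^5/3 (2*cos(6*π*x/5)) v dx.
Compatibility check (pure Neumann): taking v ≡ 1 ∈ V gives 0 = ∫_0^5/3 f dx + (0) − (0), i.e. ∫_0^5/3 f dx must equal u'(0) − u'(5/3) = 0. Indeed ∫_0^5/3 (2*cos(6*π*x/5)) dx = 0, so the data are compatible. The solution is then unique only up to an additive constant (fix it e.g. by requiring ∫_0^5/3 u dx = 0).


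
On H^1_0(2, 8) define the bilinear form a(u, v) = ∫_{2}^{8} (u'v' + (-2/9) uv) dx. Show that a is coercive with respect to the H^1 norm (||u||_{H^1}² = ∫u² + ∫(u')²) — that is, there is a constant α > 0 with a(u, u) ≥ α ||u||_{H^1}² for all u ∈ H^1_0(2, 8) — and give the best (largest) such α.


α = (-8 + π^2)/(π^2 + 36)

Coercivity of a(·,·) on H^1_0(2, 8) means a(u, u) ≥ α ||u||_{H^1}² for every u ∈ H^1_0.
The interval has length L = 6, and Poincaré/coercivity depend only on L. Here a(u, u) = ∫(u')² + (-2/9)·∫u².
Here c = -2/9 < 0 with |c| < (π/L)² = π^2/36, so coercivity still holds. The condition a(u,u) ≥ α||u||_{H^1}² reads (1−α)∫(u')² ≥ (α−c)∫u². Any admissible α is ≤ 1 (rapidly oscillating u have ∫u²/∫(u')² → 0), and α = 1 would force 0 ≥ (1−c)∫u², impossible since c < 1; so 1−α > 0. By the sharp Poincaré inequality on H^1_0 of an interval of length L, ∫(u')² ≥ (π/L)²∫u² with equality for the first sine mode sin(π(x−x₀)/L) (x₀ the left endpoint), so the inequality holds for all u iff (1−α)(π/L)² ≥ α − c, i.e. α ≤ ((π/L)² + c)/((π/L)² + 1) = (1 + c(L/π)²)/(1 + (L/π)²). (Direct route, valid since c ≤ 0: Poincaré gives c∫u² ≥ c(L/π)²∫(u')², so a(u,u) ≥ (1 + c(L/π)²)∫(u')², while ||u||_{H^1}² ≤ (1 + (L/π)²)∫(u')²; dividing yields the same α.) With (π/L)² = π^2/36 and c = -2/9, the largest admissible constant is α = ((π/L)² + c)/((π/L)² + 1).
Simplifying, α = (-8 + π^2)/(π^2 + 36).


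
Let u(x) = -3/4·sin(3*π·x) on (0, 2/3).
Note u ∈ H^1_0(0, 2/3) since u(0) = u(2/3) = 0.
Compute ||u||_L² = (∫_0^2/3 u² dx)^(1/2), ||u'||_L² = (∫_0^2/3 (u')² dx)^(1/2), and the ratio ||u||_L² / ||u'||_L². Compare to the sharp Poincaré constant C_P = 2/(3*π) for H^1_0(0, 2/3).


||u||_L² / ||u'||_L² = 1/(3*π) < C_P = 2/(3*π).

u(x) = -3/4·sin(3*π·x), so u'(x) = -9*π*cos(3*π*x)/4.
Writing u(x) = A·sin(kπx/L) with A = -3/4 and k = 2, use ∫_0^L sin²(kπx/L) dx = L/2 and ∫_0^L cos²(kπx/L) dx = L/2.
u² = 9/16·sin²(3*π·x) and (u')² = 81*π^2/16·cos²(3*π·x), and each of sin², cos² integrates to L/2 = 1/3 over (0, 2/3).
∫_0^2/3 u² dx = 3/16, so ||u||_L² = sqrt(3)/4.
∫_0^2/3 (u')² dx = 27*π^2/16, so ||u'||_L² = 3*sqrt(3)*π/4.
Ratio ||u||_L² / ||u'||_L² = 1/(3*π).
Sharp Poincaré constant on H^1_0(0, 2/3) is C_P = L/π = 2/(3*π), achieved by sin(3*π/2·x).
This is the k = 2 harmonic; the ratio L/(kπ) is strictly less than C_P = L/π, consistent with the sharp inequality ||u||_L² ≤ C_P ||u'||_L².


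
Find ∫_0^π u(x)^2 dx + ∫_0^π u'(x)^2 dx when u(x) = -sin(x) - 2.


||u||_{H^1(0,π)}^2 = 8 + 5*π

u'(x) = -cos(x).
Expand u² and (u')² and integrate term by term on (0, π), using: for integers n ≥ 1, ∫_0^π sin²(nx) dx = ∫_0^π cos²(nx) dx = π/2; for n ≠ n', ∫_0^π sin(nx)sin(n'x) dx = ∫_0^π cos(nx)cos(n'x) dx = 0; and by product-to-sum, ∫_0^π sin(nx)cos(n'x) dx = ½∫_0^π [sin((n+n')x) + sin((n−n')x)] dx, which is 0 when n+n' is even and 2n/(n²−n'²) when n+n' is odd (it need not vanish on (0, π)). For the constant mode: ∫_0^π 1 dx = π, ∫_0^π cos(nx) dx = 0, ∫_0^π sin(nx) dx = (1−(−1)^n)/n.
  u² squared terms: (-2)²·∫1 dx = 4·π = 4*π;  (-1)²·∫sin(x)² dx = 1·π/2 = π/2.
  u² cross terms: 2·(-2)·(-1)·∫1·sin(x) dx = 4·(2) = 8.
  So ∫_0^π u² dx = 4*π + π/2 + 8 = 8 + 9*π/2.
  (u')² squared terms: (-1)²·∫cos(x)² dx = 1·π/2 = π/2.
  So ∫_0^π (u')² dx = π/2.
||u||_{H^1}^2 = (8 + 9*π/2) + (π/2) = 8 + 5*π.


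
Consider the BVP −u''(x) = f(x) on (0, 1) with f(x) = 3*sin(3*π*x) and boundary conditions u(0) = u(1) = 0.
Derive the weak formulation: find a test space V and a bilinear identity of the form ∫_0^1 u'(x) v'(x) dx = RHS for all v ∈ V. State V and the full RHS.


V = H^1_0(0, 1) (so v(0) = v(1) = 0); weak form: ∫_0^1 u'v' dx = ∫_0^1 (3*sin(3*π*x)) v dx for all v ∈ V.

Multiply both sides by a test function v and integrate from 0 to 1:
  ∫_0^1 −u''(x) v(x) dx = ∫_0^1 f(x) v(x) dx.
Integrate the LHS by parts once:
  ∫_0^1 −u'' v dx = −[u'(x) v(x)]_0^1 + ∫_0^1 u'(x) v'(x) dx.
Thus ∫_0^1 u'(x) v'(x) dx = ∫_0^1 f(x) v(x) dx + [u'(x) v(x)]_0^1.
Choose V so that boundary terms are either known or forced to vanish.
u is Dirichlet: u(0) = u(1) = 0. Let V = H^1_0(0, 1); then v(0) = v(1) = 0, and [u' v]_0^1 = 0.
Weak formulation: find u (satisfying any essential BC) such that ∫_0^1 u'(x) v'(x) dx = ∫_0^1 f v dx for all v ∈ V.
Substituting f(x) = 3*sin(3*π*x), the right-hand side is ∫_0^1 (3*sin(3*π*x)) v dx.


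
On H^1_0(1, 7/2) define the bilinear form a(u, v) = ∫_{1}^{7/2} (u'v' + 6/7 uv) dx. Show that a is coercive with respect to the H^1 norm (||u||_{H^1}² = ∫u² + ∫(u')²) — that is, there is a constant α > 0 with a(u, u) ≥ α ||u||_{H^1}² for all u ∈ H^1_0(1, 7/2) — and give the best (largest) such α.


α = 2*(75 + 14*π^2)/(7*(25 + 4*π^2))

Coercivity of a(·,·) on H^1_0(1, 7/2) means a(u, u) ≥ α ||u||_{H^1}² for every u ∈ H^1_0.
The interval has length L = 5/2, and Poincaré/coercivity depend only on L. Here a(u, u) = ∫(u')² + (6/7)·∫u².
Here 0 < c = 6/7 < 1. The condition a(u,u) ≥ α||u||_{H^1}² reads (1−α)∫(u')² ≥ (α−c)∫u². Any admissible α is ≤ 1 (rapidly oscillating u have ∫u²/∫(u')² → 0), and α = 1 would force 0 ≥ (1−c)∫u², impossible since c < 1; so 1−α > 0. By the sharp Poincaré inequality on H^1_0 of an interval of length L, ∫(u')² ≥ (π/L)²∫u² with equality for the first sine mode sin(π(x−x₀)/L) (x₀ the left endpoint), so the inequality holds for all u iff (1−α)(π/L)² ≥ α − c, i.e. α ≤ ((π/L)² + c)/((π/L)² + 1) = (1 + c(L/π)²)/(1 + (L/π)²). With (π/L)² = 4*π^2/25 and c = 6/7, the largest admissible constant is α = ((π/L)² + c)/((π/L)² + 1).
Simplifying, α = 2*(75 + 14*π^2)/(7*(25 + 4*π^2)).


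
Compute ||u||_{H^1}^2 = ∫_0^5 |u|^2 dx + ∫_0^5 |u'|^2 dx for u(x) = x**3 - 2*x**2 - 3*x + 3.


||u||_{H^1}^2 = 57935/14

The H^1 norm (squared) on an interval (0, L) is
  ||u||_{H^1}^2 = ∫_0^L u(x)^2 dx + ∫_0^L u'(x)^2 dx.
Compute u'(x) = 3*x**2 - 4*x - 3.
Then u(x)^2 = x**6 - 4*x**5 - 2*x**4 + 18*x**3 - 3*x**2 - 18*x + 9 and u'(x)^2 = 9*x**4 - 24*x**3 - 2*x**2 + 24*x + 9.
Integrate each monomial from 0 to 5 using ∫_0^5 c·x^n dx = c·5^(n+1)/(n+1):
  ∫_0^5 u(x)^2 dx = ∫_0^5 (x^6 - 4*x^5 - 2*x^4 + 18*x^3 - 3*x^2 - 18*x + 9) dx. Term by term:
    ∫_0^5 x^6 dx = 78125/7;  ∫_0^5 -4*x^5 dx = -31250/3;  ∫_0^5 -2*x^4 dx = -1250;
    ∫_0^5 18*x^3 dx = 5625/2;  ∫_0^5 -3*x^2 dx = -125;  ∫_0^5 -18*x dx = -225;
    ∫_0^5 9 dx = 45.
  Sum: 78125/7 − 31250/3 − 1250 + 5625/2 − 125 − 225 + 45 = 84065/42.
  ∫_0^5 u'(x)^2 dx = ∫_0^5 (9*x^4 - 24*x^3 - 2*x^2 + 24*x + 9) dx. Term by term:
    ∫_0^5 9*x^4 dx = 5625;  ∫_0^5 -24*x^3 dx = -3750;  ∫_0^5 -2*x^2 dx = -250/3;
    ∫_0^5 24*x dx = 300;  ∫_0^5 9 dx = 45.
  Sum: 5625 − 3750 − 250/3 + 300 + 45 = 6410/3.
Adding: ||u||_{H^1}^2 = 84065/42 + 6410/3 = 57935/14.


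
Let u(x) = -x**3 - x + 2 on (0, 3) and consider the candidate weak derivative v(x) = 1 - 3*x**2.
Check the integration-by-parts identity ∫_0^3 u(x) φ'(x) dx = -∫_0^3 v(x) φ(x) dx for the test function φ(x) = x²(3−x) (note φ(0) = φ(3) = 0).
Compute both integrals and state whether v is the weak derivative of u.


LHS = 1593/20, RHS = 1323/20. No, v is not the weak derivative of u.

u(x) = -x**3 - x + 2, classical derivative u'(x) = -3*x**2 - 1.
φ(x) = x²(3−x), so φ'(x) = 3*x*(2 - x).
Note φ(0) = φ(3) = 0, so the boundary term u·φ vanishes.
LHS = ∫_0^3 u(x) φ'(x) dx = ∫_0^3 (3*x^5 - 6*x^4 + 3*x^3 - 12*x^2 + 12*x) dx. Term by term:
  ∫_0^3 3*x^5 dx = 729/2;  ∫_0^3 -6*x^4 dx = -1458/5;  ∫_0^3 3*x^3 dx = 243/4;
  ∫_0^3 -12*x^2 dx = -108;  ∫_0^3 12*x dx = 54.
Sum: 729/2 − 1458/5 + 243/4 − 108 + 54 = 1593/20.
So LHS = 1593/20.
∫_0^3 v(x) φ(x) dx = ∫_0^3 (3*x^5 - 9*x^4 - x^3 + 3*x^2) dx. Term by term:
  ∫_0^3 3*x^5 dx = 729/2;  ∫_0^3 -9*x^4 dx = -2187/5;  ∫_0^3 -x^3 dx = -81/4;
  ∫_0^3 3*x^2 dx = 27.
Sum: 729/2 − 2187/5 − 81/4 + 27 = -1323/20.
So RHS = -∫_0^3 v(x) φ(x) dx = 1323/20.
LHS − RHS = 27/2 ≠ 0, so the identity fails.
(For a valid weak derivative the identity must hold for EVERY test function, in particular this one. The failure shows v is NOT the weak derivative of u.)
Correct weak derivative would be u'(x) = -3*x**2 - 1.


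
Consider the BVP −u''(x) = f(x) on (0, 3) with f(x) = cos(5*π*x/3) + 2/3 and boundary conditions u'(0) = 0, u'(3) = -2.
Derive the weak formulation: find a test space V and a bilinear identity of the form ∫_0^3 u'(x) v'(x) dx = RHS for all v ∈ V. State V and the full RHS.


V = H^1(0, 3) (v unrestricted at boundary; u is determined up to an additive constant); weak form: ∫_0^3 u'v' dx = ∫_0^3 (cos(5*π*x/3) + 2/3) v dx − 2·v(3) for all v ∈ V.

Multiply both sides by a test function v and integrate from 0 to 3:
  ∫_0^3 −u''(x) v(x) dx = ∫_0^3 f(x) v(x) dx.
Integrate the LHS by parts once:
  ∫_0^3 −u'' v dx = −[u'(x) v(x)]_0^3 + ∫_0^3 u'(x) v'(x) dx.
Thus ∫_0^3 u'(x) v'(x) dx = ∫_0^3 f(x) v(x) dx + [u'(x) v(x)]_0^3.
Choose V so that boundary terms are either known or forced to vanish.
u has inhomogeneous Neumann u'(0) = 0, u'(3) = -2. [u' v]_0^3 = (-2)·v(3) − (0)·v(0) = − 2·v(3). Take V = H^1(0, 3); boundary term becomes part of RHS.
Weak formulation: find u (satisfying any essential BC) such that ∫_0^3 u'(x) v'(x) dx = ∫_0^3 f v dx − 2·v(3) for all v ∈ V (Neumann data are natural BCs: they enter the RHS as boundary terms).
Substituting f(x) = cos(5*π*x/3) + 2/3, the right-hand side is ∫_0^3 (cos(5*π*x/3) + 2/3) v dx − 2·v(3).
Compatibility check (pure Neumann): taking v ≡ 1 ∈ V gives 0 = ∫_0^3 f dx + (-2) − (0), i.e. ∫_0^3 f dx must equal u'(0) − u'(3) = 2. Indeed ∫_0^3 (cos(5*π*x/3) + 2/3) dx = 2, so the data are compatible. The solution is then unique only up to an additive constant (fix it e.g. by requiring ∫_0^3 u dx = 0).


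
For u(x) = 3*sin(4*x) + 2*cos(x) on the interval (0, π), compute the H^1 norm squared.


||u||_{H^1(0,π)}^2 = 64/5 + 161*π/2

u'(x) = -2*sin(x) + 12*cos(4*x).
Expand u² and (u')² and integrate term by term on (0, π), using: for integers n ≥ 1, ∫_0^π sin²(nx) dx = ∫_0^π cos²(nx) dx = π/2; for n ≠ n', ∫_0^π sin(nx)sin(n'x) dx = ∫_0^π cos(nx)cos(n'x) dx = 0; and by product-to-sum, ∫_0^π sin(nx)cos(n'x) dx = ½∫_0^π [sin((n+n')x) + sin((n−n')x)] dx, which is 0 when n+n' is even and 2n/(n²−n'²) when n+n' is odd (it need not vanish on (0, π)).
  u² squared terms: (2)²·∫cos(x)² dx = 4·π/2 = 2*π;  (3)²·∫sin(4x)² dx = 9·π/2 = 9*π/2.
  u² cross terms: 2·(2)·(3)·∫cos(x)·sin(4x) dx = 12·(8/15) = 32/5.
  So ∫_0^π u² dx = 2*π + 9*π/2 + 32/5 = 32/5 + 13*π/2.
  (u')² squared terms: (-2)²·∫sin(x)² dx = 4·π/2 = 2*π;  (12)²·∫cos(4x)² dx = 144·π/2 = 72*π.
  (u')² cross terms: 2·(-2)·(12)·∫sin(x)·cos(4x) dx = -48·(-2/15) = 32/5.
  So ∫_0^π (u')² dx = 2*π + 72*π + 32/5 = 32/5 + 74*π.
||u||_{H^1}^2 = (32/5 + 13*π/2) + (32/5 + 74*π) = 64/5 + 161*π/2.


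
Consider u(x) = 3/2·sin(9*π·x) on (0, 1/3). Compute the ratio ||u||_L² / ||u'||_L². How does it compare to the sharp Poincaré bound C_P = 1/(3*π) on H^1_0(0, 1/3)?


||u||_L² / ||u'||_L² = 1/(9*π) < C_P = 1/(3*π).

u(x) = 3/2·sin(9*π·x), so u'(x) = 27*π*cos(9*π*x)/2.
Writing u(x) = A·sin(kπx/L) with A = 3/2 and k = 3, use ∫_0^L sin²(kπx/L) dx = L/2 and ∫_0^L cos²(kπx/L) dx = L/2.
u² = 9/4·sin²(9*π·x) and (u')² = 729*π^2/4·cos²(9*π·x), and each of sin², cos² integrates to L/2 = 1/6 over (0, 1/3).
∫_0^1/3 u² dx = 3/8, so ||u||_L² = sqrt(6)/4.
∫_0^1/3 (u')² dx = 243*π^2/8, so ||u'||_L² = 9*sqrt(6)*π/4.
Ratio ||u||_L² / ||u'||_L² = 1/(9*π).
Sharp Poincaré constant on H^1_0(0, 1/3) is C_P = L/π = 1/(3*π), achieved by sin(3*π·x).
This is the k = 3 harmonic; the ratio L/(kπ) is strictly less than C_P = L/π, consistent with the sharp inequality ||u||_L² ≤ C_P ||u'||_L².


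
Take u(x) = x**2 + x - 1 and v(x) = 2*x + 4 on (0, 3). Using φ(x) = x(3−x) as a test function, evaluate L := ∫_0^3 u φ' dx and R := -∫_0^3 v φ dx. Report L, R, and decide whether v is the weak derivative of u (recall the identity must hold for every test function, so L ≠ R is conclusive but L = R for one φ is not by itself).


LHS = -18, RHS = -63/2. No, v is not the weak derivative of u.

u(x) = x**2 + x - 1, classical derivative u'(x) = 2*x + 1.
φ(x) = x(3−x), so φ'(x) = 3 - 2*x.
Note φ(0) = φ(3) = 0, so the boundary term u·φ vanishes.
LHS = ∫_0^3 u(x) φ'(x) dx = ∫_0^3 (-2*x^3 + x^2 + 5*x - 3) dx. Term by term:
  ∫_0^3 -2*x^3 dx = -81/2;  ∫_0^3 x^2 dx = 9;  ∫_0^3 5*x dx = 45/2;
  ∫_0^3 -3 dx = -9.
Sum: -81/2 + 9 + 45/2 − 9 = -18.
So LHS = -18.
∫_0^3 v(x) φ(x) dx = ∫_0^3 (-2*x^3 + 2*x^2 + 12*x) dx. Term by term:
  ∫_0^3 -2*x^3 dx = -81/2;  ∫_0^3 2*x^2 dx = 18;  ∫_0^3 12*x dx = 54.
Sum: -81/2 + 18 + 54 = 63/2.
So RHS = -∫_0^3 v(x) φ(x) dx = -63/2.
LHS − RHS = 27/2 ≠ 0, so the identity fails.
(For a valid weak derivative the identity must hold for EVERY test function, in particular this one. The failure shows v is NOT the weak derivative of u.)
Correct weak derivative would be u'(x) = 2*x + 1.


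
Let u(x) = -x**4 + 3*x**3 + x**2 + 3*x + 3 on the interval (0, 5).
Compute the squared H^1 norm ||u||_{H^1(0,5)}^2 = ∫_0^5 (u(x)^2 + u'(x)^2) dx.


||u||_{H^1}^2 = 12883055/252

The H^1 norm (squared) on an interval (0, L) is
  ||u||_{H^1}^2 = ∫_0^L u(x)^2 dx + ∫_0^L u'(x)^2 dx.
Compute u'(x) = -4*x**3 + 9*x**2 + 2*x + 3.
Then u(x)^2 = x**8 - 6*x**7 + 7*x**6 + 13*x**4 + 24*x**3 + 15*x**2 + 18*x + 9 and u'(x)^2 = 16*x**6 - 72*x**5 + 65*x**4 + 12*x**3 + 58*x**2 + 12*x + 9.
Integrate each monomial from 0 to 5 using ∫_0^5 c·x^n dx = c·5^(n+1)/(n+1):
  ∫_0^5 u(x)^2 dx = ∫_0^5 (x^8 - 6*x^7 + 7*x^6 + 13*x^4 + 24*x^3 + 15*x^2 + 18*x + 9) dx. Term by term:
    ∫_0^5 x^8 dx = 1953125/9;  ∫_0^5 -6*x^7 dx = -1171875/4;  ∫_0^5 7*x^6 dx = 78125;
    ∫_0^5 13*x^4 dx = 8125;  ∫_0^5 24*x^3 dx = 3750;  ∫_0^5 15*x^2 dx = 625;
    ∫_0^5 18*x dx = 225;  ∫_0^5 9 dx = 45.
  Sum: 1953125/9 − 1171875/4 + 78125 + 8125 + 3750 + 625 + 225 + 45 = 537845/36.
  ∫_0^5 u'(x)^2 dx = ∫_0^5 (16*x^6 - 72*x^5 + 65*x^4 + 12*x^3 + 58*x^2 + 12*x + 9) dx. Term by term:
    ∫_0^5 16*x^6 dx = 1250000/7;  ∫_0^5 -72*x^5 dx = -187500;  ∫_0^5 65*x^4 dx = 40625;
    ∫_0^5 12*x^3 dx = 1875;  ∫_0^5 58*x^2 dx = 7250/3;  ∫_0^5 12*x dx = 150;
    ∫_0^5 9 dx = 45.
  Sum: 1250000/7 − 187500 + 40625 + 1875 + 7250/3 + 150 + 45 = 759845/21.
Adding: ||u||_{H^1}^2 = 537845/36 + 759845/21 = 12883055/252.
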